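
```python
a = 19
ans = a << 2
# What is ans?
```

Trace:
`a = 19` → a = 19
`ans = a << 2` → ans = 76
So ans = 76

Answer: 76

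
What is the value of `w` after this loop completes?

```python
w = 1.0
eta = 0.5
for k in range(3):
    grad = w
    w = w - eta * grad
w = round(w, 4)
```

Gradient descent: w = 1.0 * (1 - 0.5)^3
`w` takes the values: 1.0 → 0.5 → 0.25 → 0.125

Answer: 0.125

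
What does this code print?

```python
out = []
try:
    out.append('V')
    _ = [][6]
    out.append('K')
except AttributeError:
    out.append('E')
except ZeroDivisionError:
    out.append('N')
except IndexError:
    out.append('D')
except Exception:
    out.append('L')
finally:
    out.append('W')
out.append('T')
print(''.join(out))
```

Execution trace: 'V' (try body) → 'D' (except IndexError) → 'W' (finally) → 'T' (after the try/except). Output: VDWT

Answer: VDWT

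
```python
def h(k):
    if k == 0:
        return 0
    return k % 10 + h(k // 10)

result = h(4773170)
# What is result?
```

Sum of digits of 4773170: 0 + 7 + 1 + 3 + 7 + 7 + 4 = 29

Answer: 29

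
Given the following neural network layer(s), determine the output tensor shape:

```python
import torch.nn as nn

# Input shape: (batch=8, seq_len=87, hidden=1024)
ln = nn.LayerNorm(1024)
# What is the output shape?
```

Input: (8, 87, 1024) -> Output: (8, 87, 1024)

Answer: (8, 87, 1024)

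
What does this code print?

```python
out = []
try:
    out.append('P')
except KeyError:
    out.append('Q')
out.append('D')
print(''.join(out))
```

Execution trace: 'P' (try body, no exception) → 'D' (after the try/except). Output: PD

Answer: PD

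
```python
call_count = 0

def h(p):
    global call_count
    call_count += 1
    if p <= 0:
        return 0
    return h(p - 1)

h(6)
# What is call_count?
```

Linear recursion stepping by 1: 7 calls from p=6 down to ≤0.

Answer: 7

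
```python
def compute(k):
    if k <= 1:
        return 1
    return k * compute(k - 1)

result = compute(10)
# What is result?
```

compute(10) = 10 * 9 * 8 * 7 * 6 * 5 * 4 * 3 * 2 * 1 = 3628800

Answer: 3628800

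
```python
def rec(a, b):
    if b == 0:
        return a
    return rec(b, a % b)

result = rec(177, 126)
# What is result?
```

rec(177, 126) -> rec(126, 51) -> rec(51, 24) -> rec(24, 3) -> rec(3, 0) -> 3

Answer: 3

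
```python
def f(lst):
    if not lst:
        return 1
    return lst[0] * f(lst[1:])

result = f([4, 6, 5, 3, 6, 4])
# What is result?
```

Product over [4, 6, 5, 3, 6, 4] = 4 * 6 * 5 * 3 * 6 * 4 = 8640

Answer: 8640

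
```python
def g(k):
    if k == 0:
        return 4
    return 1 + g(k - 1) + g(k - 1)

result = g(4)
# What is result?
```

g(k) = 1 + 2·g(k-1), g(0)=4. Closed form: (4+1)·2^4 - 1 = 79.

Answer: 79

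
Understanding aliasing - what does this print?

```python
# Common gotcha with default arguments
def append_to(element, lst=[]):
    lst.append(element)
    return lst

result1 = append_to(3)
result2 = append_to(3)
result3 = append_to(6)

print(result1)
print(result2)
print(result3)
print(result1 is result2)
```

Key concept: mutable default argument gotcha.
Step by step:
`result1 = append_to(3)` → result1 = [3]
`result2 = append_to(3)` → result1 = [3, 3] (same object as result2); result2 = [3, 3] (same object as result1)
`result3 = append_to(6)` → result1 = [3, 3, 6] (same object as result2, result3); result2 = [3, 3, 6] (same object as result1, result3); result3 = [3, 3, 6] (same object as result1, result2)
`print(result1)` → prints [3, 3, 6]
`print(result2)` → prints [3, 3, 6]
`print(result3)` → prints [3, 3, 6]
`print(result1 is result2)` → prints True

Answer:
[3, 3, 6]
[3, 3, 6]
[3, 3, 6]
True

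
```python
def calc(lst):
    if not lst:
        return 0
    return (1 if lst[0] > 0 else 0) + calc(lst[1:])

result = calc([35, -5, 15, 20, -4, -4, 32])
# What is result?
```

Count of positive elements in [35, -5, 15, 20, -4, -4, 32] = 4

Answer: 4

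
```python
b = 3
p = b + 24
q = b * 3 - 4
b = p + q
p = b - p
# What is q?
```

Trace:
`b = 3` → b = 3
`p = b + 24` → p = 27
`q = b * 3 - 4` → q = 5
`b = p + q` → b = 32
`p = b - p` → p = 5
So q = 5

Answer: 5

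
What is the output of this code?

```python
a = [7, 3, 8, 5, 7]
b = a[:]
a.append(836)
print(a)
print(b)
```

Key concept: slice [:] creates copy.
Step by step:
`a = [7, 3, 8, 5, 7]` → a = [7, 3, 8, 5, 7]
`b = a[:]` → b = [7, 3, 8, 5, 7]
`a.append(836)` → a = [7, 3, 8, 5, 7, 836]
`print(a)` → prints [7, 3, 8, 5, 7, 836]
`print(b)` → prints [7, 3, 8, 5, 7]

Answer:
[7, 3, 8, 5, 7, 836]
[7, 3, 8, 5, 7]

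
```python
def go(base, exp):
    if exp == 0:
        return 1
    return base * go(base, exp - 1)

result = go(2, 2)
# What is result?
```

go(2, 2) = 2 * 2 = 4

Answer: 4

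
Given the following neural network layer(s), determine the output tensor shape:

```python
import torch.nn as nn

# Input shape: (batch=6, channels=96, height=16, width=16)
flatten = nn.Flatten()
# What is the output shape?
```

Input: (6, 96, 16, 16) -> Output: (6, 24576)

Answer: (6, 24576)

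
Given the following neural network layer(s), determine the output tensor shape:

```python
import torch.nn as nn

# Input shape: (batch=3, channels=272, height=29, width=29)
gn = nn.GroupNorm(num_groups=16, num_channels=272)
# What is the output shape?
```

Input: (3, 272, 29, 29) -> Output: (3, 272, 29, 29)

Answer: (3, 272, 29, 29)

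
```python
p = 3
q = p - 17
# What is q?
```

Trace:
`p = 3` → p = 3
`q = p - 17` → q = -14
So q = -14

Answer: -14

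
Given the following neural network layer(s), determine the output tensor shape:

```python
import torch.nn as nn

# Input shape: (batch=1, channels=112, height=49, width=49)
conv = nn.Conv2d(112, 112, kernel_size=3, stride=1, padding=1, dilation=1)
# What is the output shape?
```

Input: (1, 112, 49, 49) -> Output: (1, 112, 49, 49)

Answer: (1, 112, 49, 49)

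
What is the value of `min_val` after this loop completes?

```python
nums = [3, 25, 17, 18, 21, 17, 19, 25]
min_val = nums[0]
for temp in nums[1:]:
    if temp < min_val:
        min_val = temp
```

Minimum of [3, 25, 17, 18, 21, 17, 19, 25]
`min_val` takes the values: 3

Answer: 3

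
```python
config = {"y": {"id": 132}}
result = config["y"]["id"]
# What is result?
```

Trace:
`config = {"y": {"id": 132}}` → config = {'y': {'id': 132}}
`result = config["y"]["id"]` → result = 132
So result = 132

Answer: 132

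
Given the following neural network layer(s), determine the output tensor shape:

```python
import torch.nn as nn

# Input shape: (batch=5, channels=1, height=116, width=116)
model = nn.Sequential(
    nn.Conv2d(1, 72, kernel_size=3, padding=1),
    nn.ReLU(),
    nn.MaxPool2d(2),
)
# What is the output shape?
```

Input: (5, 1, 116, 116) -> after Conv2d: (5, 72, 116, 116) -> after ReLU: (5, 72, 116, 116) -> Output: (5, 72, 58, 58)

Answer: (5, 72, 58, 58)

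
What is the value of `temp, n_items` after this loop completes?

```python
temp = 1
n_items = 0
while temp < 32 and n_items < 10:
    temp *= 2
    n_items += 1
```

Double until >= 32 or 10 iterations
`temp, n_items` takes the values: (1, 0) → (2, 0) → (2, 1) → (4, 1) → (4, 2) → (8, 2) → (8, 3) → (16, 3) → (16, 4) → (32, 4) → (32, 5)

Answer: 32, 5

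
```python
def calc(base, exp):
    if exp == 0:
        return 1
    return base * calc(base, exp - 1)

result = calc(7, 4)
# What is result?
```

calc(7, 4) = 7 * 7 * 7 * 7 = 2401

Answer: 2401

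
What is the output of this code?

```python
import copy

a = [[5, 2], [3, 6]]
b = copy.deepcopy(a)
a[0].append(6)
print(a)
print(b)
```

Key concept: deep copy is fully independent.
Step by step:
`a = [[5, 2], [3, 6]]` → a = [[5, 2], [3, 6]]
`b = copy.deepcopy(a)` → b = [[5, 2], [3, 6]]
`a[0].append(6)` → a = [[5, 2, 6], [3, 6]]
`print(a)` → prints [[5, 2, 6], [3, 6]]
`print(b)` → prints [[5, 2], [3, 6]]

Answer:
[[5, 2, 6], [3, 6]]
[[5, 2], [3, 6]]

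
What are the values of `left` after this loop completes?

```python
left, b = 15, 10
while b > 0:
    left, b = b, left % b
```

GCD of 15 and 10
`left` takes the values: 15 → 10 → 5

Answer: 5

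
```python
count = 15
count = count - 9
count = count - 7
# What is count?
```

Trace:
`count = 15` → count = 15
`count = count - 9` → count = 6
`count = count - 7` → count = -1
So count = -1

Answer: -1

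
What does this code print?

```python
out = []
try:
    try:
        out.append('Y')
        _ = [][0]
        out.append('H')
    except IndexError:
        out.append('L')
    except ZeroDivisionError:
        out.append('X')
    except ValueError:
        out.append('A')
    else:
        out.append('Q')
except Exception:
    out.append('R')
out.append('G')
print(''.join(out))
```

Execution trace: 'Y' (inner try body) → 'L' (inner except IndexError) → 'G' (after the try/except). Output: YLG

Answer: YLG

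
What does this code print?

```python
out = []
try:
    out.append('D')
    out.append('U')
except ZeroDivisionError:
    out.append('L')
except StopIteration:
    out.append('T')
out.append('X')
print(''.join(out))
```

Execution trace: 'D' (try body) → 'U' (try body, no exception) → 'X' (after the try/except). Output: DUX

Answer: DUX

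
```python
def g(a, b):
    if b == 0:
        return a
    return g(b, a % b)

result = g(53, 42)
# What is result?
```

g(53, 42) -> g(42, 11) -> g(11, 9) -> g(9, 2) -> g(2, 1) -> g(1, 0) -> 1

Answer: 1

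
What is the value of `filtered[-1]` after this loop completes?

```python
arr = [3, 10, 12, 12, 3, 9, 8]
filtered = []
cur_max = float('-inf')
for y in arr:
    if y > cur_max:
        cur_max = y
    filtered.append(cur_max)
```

Running max ends at 12
`filtered` takes the values: [] → [3] → [3, 10] → [3, 10, 12] → [3, 10, 12, 12] → [3, 10, 12, 12, 12] → [3, 10, 12, 12, 12, 12] → [3, 10, 12, 12, 12, 12, 12]
So `filtered[-1]` = 12

Answer: 12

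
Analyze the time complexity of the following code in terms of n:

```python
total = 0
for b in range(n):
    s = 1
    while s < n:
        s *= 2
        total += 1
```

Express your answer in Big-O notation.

Each loop level contributes: n × log n. Multiplying the contributions gives O(n log n).

Answer: O(n log n)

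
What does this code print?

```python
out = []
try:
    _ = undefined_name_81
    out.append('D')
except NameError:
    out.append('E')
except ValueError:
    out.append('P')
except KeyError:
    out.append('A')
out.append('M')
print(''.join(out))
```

Execution trace: 'E' (except NameError) → 'M' (after the try/except). Output: EM

Answer: EM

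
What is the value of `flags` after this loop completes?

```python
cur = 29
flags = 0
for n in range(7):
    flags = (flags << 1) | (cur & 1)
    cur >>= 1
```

Reverse lowest 7 bits of 29
`flags` takes the values: 0 → 1 → 2 → 5 → 11 → 23 → 46 → 92

Answer: 92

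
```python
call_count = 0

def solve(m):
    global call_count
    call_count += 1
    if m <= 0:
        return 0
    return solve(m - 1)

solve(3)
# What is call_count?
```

Linear recursion stepping by 1: 4 calls from m=3 down to ≤0.

Answer: 4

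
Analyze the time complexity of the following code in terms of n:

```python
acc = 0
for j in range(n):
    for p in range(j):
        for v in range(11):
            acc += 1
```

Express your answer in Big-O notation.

Each loop level contributes: n × n × 1. Multiplying the contributions gives O(n^2).

Answer: O(n^2)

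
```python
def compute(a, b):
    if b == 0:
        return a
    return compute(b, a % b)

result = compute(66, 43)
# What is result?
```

compute(66, 43) -> compute(43, 23) -> compute(23, 20) -> compute(20, 3) -> compute(3, 2) -> compute(2, 1) -> compute(1, 0) -> 1

Answer: 1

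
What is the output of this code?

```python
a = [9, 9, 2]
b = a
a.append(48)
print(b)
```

Key concept: basic list aliasing.
Step by step:
`a = [9, 9, 2]` → a = [9, 9, 2]
`b = a` → b = [9, 9, 2] (same object as a)
`a.append(48)` → a = [9, 9, 2, 48] (same object as b); b = [9, 9, 2, 48] (same object as a)
`print(b)` → prints [9, 9, 2, 48]

Answer: [9, 9, 2, 48]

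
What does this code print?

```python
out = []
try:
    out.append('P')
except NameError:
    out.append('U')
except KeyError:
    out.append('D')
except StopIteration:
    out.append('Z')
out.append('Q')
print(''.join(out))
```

Execution trace: 'P' (try body, no exception) → 'Q' (after the try/except). Output: PQ

Answer: PQ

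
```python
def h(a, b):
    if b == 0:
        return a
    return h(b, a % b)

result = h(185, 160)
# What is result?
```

h(185, 160) -> h(160, 25) -> h(25, 10) -> h(10, 5) -> h(5, 0) -> 5

Answer: 5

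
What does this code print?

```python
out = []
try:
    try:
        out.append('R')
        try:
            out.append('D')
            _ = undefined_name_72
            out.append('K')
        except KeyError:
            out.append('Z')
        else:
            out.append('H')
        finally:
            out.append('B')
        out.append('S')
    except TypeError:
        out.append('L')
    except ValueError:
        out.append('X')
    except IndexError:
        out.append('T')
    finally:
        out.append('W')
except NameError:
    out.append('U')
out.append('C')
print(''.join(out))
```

Execution trace: 'R' (try body) → 'D' (inner try body) → 'B' (inner finally) → 'W' (finally) → 'U' (outer except NameError) → 'C' (after the try/except). Output: RDBWUC

Answer: RDBWUC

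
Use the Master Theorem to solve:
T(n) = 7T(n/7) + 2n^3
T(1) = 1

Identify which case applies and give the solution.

a=7, b=7, f(n)=2n^3. log_7(7) = 1. Since c=3 > 1 and the regularity condition holds (7(n/7)^3 = (7/7^3)n^3 with 7/7^3 < 1), Case 3 applies: T(n) = Θ(f(n)) = O(n^3).

Answer: O(n^3) - Case 3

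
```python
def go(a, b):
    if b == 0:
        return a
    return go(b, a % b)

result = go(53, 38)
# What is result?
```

go(53, 38) -> go(38, 15) -> go(15, 8) -> go(8, 7) -> go(7, 1) -> go(1, 0) -> 1

Answer: 1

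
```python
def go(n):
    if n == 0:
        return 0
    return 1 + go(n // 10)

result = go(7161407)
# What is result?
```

Count of digits of 7161407: 7

Answer: 7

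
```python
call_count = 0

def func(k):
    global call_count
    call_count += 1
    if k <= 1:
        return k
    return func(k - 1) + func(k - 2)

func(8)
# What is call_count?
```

Calls(k) = 1 + Calls(k-1) + Calls(k-2); Calls(0)=Calls(1)=1. For k=8 this gives 67.

Answer: 67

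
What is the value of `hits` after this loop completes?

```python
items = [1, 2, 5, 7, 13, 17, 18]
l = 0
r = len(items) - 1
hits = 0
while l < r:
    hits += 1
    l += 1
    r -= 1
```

Iterations until pointers meet (list length 7)
`hits` takes the values: 0 → 1 → 2 → 3

Answer: 3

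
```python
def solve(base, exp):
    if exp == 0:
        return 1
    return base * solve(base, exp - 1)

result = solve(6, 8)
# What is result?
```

solve(6, 8) = 6 * 6 * 6 * 6 * 6 * 6 * 6 * 6 = 1679616

Answer: 1679616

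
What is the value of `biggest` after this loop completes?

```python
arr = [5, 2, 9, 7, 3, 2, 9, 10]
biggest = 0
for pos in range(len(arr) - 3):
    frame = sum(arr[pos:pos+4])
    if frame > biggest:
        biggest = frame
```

Max sum of 4-element window in [5, 2, 9, 7, 3, 2, 9, 10]
`biggest` takes the values: 0 → 23 → 24

Answer: 24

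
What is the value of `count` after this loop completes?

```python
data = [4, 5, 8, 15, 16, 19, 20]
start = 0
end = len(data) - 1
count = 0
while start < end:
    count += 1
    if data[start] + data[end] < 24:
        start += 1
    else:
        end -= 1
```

Steps to find pair summing to 24
`count` takes the values: 0 → 1 → 2 → 3 → 4 → 5 → 6

Answer: 6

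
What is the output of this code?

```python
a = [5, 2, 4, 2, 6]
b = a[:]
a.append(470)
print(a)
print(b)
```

Key concept: slice [:] creates copy.
Step by step:
`a = [5, 2, 4, 2, 6]` → a = [5, 2, 4, 2, 6]
`b = a[:]` → b = [5, 2, 4, 2, 6]
`a.append(470)` → a = [5, 2, 4, 2, 6, 470]
`print(a)` → prints [5, 2, 4, 2, 6, 470]
`print(b)` → prints [5, 2, 4, 2, 6]

Answer:
[5, 2, 4, 2, 6, 470]
[5, 2, 4, 2, 6]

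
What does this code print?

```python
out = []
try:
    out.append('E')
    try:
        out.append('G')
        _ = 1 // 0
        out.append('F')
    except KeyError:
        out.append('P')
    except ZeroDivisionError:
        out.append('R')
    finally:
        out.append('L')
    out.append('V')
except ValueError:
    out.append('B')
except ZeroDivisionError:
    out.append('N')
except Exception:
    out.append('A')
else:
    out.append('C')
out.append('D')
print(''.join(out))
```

Execution trace: 'E' (try body) → 'G' (inner try body) → 'R' (inner except ZeroDivisionError) → 'L' (inner finally) → 'V' (try body, no exception) → 'C' (else) → 'D' (after the try/except). Output: EGRLVCD

Answer: EGRLVCD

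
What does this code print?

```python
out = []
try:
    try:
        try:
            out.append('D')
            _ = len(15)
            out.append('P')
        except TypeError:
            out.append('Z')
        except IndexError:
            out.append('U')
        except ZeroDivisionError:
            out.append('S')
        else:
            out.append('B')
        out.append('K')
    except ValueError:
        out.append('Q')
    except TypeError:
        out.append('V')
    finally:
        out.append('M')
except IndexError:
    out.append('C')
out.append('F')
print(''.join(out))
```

Execution trace: 'D' (inner try body) → 'Z' (inner except TypeError) → 'K' (try body, no exception) → 'M' (finally) → 'F' (after the try/except). Output: DZKMF

Answer: DZKMF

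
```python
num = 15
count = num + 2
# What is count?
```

Trace:
`num = 15` → num = 15
`count = num + 2` → count = 17
So count = 17

Answer: 17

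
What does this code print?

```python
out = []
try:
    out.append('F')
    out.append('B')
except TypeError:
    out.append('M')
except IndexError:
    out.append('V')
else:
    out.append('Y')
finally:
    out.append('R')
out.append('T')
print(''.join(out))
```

Execution trace: 'F' (try body) → 'B' (try body, no exception) → 'Y' (else) → 'R' (finally) → 'T' (after the try/except). Output: FBYRT

Answer: FBYRT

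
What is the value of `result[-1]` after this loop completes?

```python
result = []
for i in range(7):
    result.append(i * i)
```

Last element of squares 0 to 6
`result` takes the values: [] → [0] → [0, 1] → [0, 1, 4] → [0, 1, 4, 9] → [0, 1, 4, 9, 16] → [0, 1, 4, 9, 16, 25] → [0, 1, 4, 9, 16, 25, 36]
So `result[-1]` = 36

Answer: 36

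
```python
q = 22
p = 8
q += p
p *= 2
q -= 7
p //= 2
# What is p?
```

Trace:
`q = 22` → q = 22
`p = 8` → p = 8
`q += p` → q = 30
`p *= 2` → p = 16
`q -= 7` → q = 23
`p //= 2` → p = 8
So p = 8

Answer: 8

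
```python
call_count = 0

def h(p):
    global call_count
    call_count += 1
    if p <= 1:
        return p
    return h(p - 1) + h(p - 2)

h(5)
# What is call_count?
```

Calls(p) = 1 + Calls(p-1) + Calls(p-2); Calls(0)=Calls(1)=1. For p=5 this gives 15.

Answer: 15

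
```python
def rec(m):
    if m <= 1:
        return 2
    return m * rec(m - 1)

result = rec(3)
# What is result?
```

rec(3) = 3 * 2 * 2 = 12

Answer: 12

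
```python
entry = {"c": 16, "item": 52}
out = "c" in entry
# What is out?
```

Trace:
`entry = {"c": 16, "item": 52}` → entry = {'c': 16, 'item': 52}
`out = "c" in entry` → out = True
So out = True

Answer: True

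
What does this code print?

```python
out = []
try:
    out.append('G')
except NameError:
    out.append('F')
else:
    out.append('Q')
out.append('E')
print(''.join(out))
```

Execution trace: 'G' (try body, no exception) → 'Q' (else) → 'E' (after the try/except). Output: GQE

Answer: GQE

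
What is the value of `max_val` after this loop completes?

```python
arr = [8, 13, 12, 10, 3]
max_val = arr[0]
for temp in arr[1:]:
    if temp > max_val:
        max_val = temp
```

Maximum of [8, 13, 12, 10, 3]
`max_val` takes the values: 8 → 13

Answer: 13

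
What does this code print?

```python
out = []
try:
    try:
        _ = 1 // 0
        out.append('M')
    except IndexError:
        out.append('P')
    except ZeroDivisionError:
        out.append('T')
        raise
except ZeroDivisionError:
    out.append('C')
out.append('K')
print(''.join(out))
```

Execution trace: 'T' (except ZeroDivisionError) → 'C' (outer except ZeroDivisionError) → 'K' (after the try/except). Output: TCK

Answer: TCK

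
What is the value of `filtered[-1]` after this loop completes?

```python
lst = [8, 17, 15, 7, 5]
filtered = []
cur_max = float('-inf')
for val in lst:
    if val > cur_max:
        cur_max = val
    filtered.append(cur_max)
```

Running max ends at 17
`filtered` takes the values: [] → [8] → [8, 17] → [8, 17, 17] → [8, 17, 17, 17] → [8, 17, 17, 17, 17]
So `filtered[-1]` = 17

Answer: 17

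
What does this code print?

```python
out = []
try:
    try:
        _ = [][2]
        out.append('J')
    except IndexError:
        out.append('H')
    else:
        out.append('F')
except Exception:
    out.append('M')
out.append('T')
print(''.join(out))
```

Execution trace: 'H' (inner except IndexError) → 'T' (after the try/except). Output: HT

Answer: HT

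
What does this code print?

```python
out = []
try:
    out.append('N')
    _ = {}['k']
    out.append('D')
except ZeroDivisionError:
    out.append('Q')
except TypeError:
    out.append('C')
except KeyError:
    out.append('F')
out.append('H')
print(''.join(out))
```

Execution trace: 'N' (try body) → 'F' (except KeyError) → 'H' (after the try/except). Output: NFH

Answer: NFH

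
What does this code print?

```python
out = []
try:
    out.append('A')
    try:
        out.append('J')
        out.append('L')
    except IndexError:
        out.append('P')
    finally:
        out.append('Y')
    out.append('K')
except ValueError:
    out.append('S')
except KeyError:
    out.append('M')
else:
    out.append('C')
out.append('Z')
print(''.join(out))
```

Execution trace: 'A' (try body) → 'J' (inner try body) → 'L' (inner try body, no exception) → 'Y' (inner finally) → 'K' (try body, no exception) → 'C' (else) → 'Z' (after the try/except). Output: AJLYKCZ

Answer: AJLYKCZ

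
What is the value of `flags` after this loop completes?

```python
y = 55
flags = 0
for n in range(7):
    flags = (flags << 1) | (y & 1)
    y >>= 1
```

Reverse lowest 7 bits of 55
`flags` takes the values: 0 → 1 → 3 → 7 → 14 → 29 → 59 → 118

Answer: 118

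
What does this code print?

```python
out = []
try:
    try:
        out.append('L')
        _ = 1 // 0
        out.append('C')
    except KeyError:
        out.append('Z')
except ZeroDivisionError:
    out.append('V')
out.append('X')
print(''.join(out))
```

Execution trace: 'L' (try body) → 'V' (outer except ZeroDivisionError) → 'X' (after the try/except). Output: LVX

Answer: LVX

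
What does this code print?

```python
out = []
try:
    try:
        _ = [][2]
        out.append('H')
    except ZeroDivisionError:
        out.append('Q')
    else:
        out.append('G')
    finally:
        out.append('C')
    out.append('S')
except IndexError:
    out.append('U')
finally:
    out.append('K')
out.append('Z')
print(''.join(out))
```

Execution trace: 'C' (inner finally) → 'U' (except IndexError) → 'K' (finally) → 'Z' (after the try/except). Output: CUKZ

Answer: CUKZ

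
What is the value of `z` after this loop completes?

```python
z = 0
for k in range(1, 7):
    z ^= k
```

XOR of 1 to 6
`z` takes the values: 0 → 1 → 3 → 0 → 4 → 1 → 7

Answer: 7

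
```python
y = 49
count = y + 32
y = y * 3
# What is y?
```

Trace:
`y = 49` → y = 49
`count = y + 32` → count = 81
`y = y * 3` → y = 147
So y = 147

Answer: 147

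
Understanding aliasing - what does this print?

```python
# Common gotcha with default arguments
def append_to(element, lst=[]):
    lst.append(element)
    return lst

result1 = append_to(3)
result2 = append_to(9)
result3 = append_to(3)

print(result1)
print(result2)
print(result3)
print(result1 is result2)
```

Key concept: mutable default argument gotcha.
Step by step:
`result1 = append_to(3)` → result1 = [3]
`result2 = append_to(9)` → result1 = [3, 9] (same object as result2); result2 = [3, 9] (same object as result1)
`result3 = append_to(3)` → result1 = [3, 9, 3] (same object as result2, result3); result2 = [3, 9, 3] (same object as result1, result3); result3 = [3, 9, 3] (same object as result1, result2)
`print(result1)` → prints [3, 9, 3]
`print(result2)` → prints [3, 9, 3]
`print(result3)` → prints [3, 9, 3]
`print(result1 is result2)` → prints True

Answer:
[3, 9, 3]
[3, 9, 3]
[3, 9, 3]
True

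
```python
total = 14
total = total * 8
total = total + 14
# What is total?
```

Trace:
`total = 14` → total = 14
`total = total * 8` → total = 112
`total = total + 14` → total = 126
So total = 126

Answer: 126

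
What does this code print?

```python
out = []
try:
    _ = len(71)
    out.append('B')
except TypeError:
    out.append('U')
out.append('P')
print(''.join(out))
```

Execution trace: 'U' (except TypeError) → 'P' (after the try/except). Output: UP

Answer: UP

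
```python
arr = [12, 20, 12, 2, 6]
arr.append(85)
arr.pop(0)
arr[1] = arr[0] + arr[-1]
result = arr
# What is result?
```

Trace:
`arr = [12, 20, 12, 2, 6]` → arr = [12, 20, 12, 2, 6]
`arr.append(85)` → arr = [12, 20, 12, 2, 6, 85]
`arr.pop(0)` → arr = [20, 12, 2, 6, 85]
`arr[1] = arr[0] + arr[-1]` → arr = [20, 105, 2, 6, 85]
`result = arr` → result = [20, 105, 2, 6, 85]
So result = [20, 105, 2, 6, 85]

Answer: [20, 105, 2, 6, 85]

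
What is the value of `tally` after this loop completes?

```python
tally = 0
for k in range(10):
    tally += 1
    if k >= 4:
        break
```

Loop breaks when k reaches 4, tally is 5
`tally` takes the values: 0 → 1 → 2 → 3 → 4 → 5

Answer: 5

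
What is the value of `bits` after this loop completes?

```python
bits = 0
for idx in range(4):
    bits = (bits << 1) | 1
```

Build 4 consecutive 1-bits: 0b1111
`bits` takes the values: 0 → 1 → 3 → 7 → 15

Answer: 15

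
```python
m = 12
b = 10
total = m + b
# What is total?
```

Trace:
`m = 12` → m = 12
`b = 10` → b = 10
`total = m + b` → total = 22
So total = 22

Answer: 22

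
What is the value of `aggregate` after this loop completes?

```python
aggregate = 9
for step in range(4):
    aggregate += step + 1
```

Start at 9, add 1 to 4 = 19
`aggregate` takes the values: 9 → 10 → 12 → 15 → 19

Answer: 19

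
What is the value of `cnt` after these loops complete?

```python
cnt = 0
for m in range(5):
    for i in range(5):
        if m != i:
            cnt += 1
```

5² - 5 (exclude diagonal)
`cnt` takes the values: 0 → 1 → 2 → 3 → 4 → 5 → 6 → 7 → 8 → 9 → 10 → 11 → 12 → 13 → 14 → 15 → 16 → 17 → 18 → 19 → 20

Answer: 20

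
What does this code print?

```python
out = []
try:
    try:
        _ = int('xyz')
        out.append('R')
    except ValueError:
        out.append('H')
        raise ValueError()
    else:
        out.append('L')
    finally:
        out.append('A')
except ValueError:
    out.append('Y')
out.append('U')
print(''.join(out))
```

Execution trace: 'H' (inner except ValueError) → 'A' (inner finally) → 'Y' (outer except ValueError) → 'U' (after the try/except). Output: HAYU

Answer: HAYU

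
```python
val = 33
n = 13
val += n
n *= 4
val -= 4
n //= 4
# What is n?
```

Trace:
`val = 33` → val = 33
`n = 13` → n = 13
`val += n` → val = 46
`n *= 4` → n = 52
`val -= 4` → val = 42
`n //= 4` → n = 13
So n = 13

Answer: 13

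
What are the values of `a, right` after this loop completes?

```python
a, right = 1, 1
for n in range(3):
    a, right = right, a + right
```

Fibonacci: after 3 iterations
`a, right` takes the values: (1, 1) → (1, 2) → (2, 3) → (3, 5)

Answer: 3, 5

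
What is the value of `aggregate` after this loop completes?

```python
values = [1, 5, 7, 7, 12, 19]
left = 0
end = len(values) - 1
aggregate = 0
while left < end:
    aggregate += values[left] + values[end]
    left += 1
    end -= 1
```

Sum of pairs from ends
`aggregate` takes the values: 0 → 20 → 37 → 51

Answer: 51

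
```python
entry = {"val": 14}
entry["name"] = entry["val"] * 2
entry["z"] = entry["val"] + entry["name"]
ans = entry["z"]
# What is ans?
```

Trace:
`entry = {"val": 14}` → entry = {'val': 14}
`entry["name"] = entry["val"] * 2` → entry = {'val': 14, 'name': 28}
`entry["z"] = entry["val"] + entry["name"]` → entry = {'val': 14, 'name': 28, 'z': 42}
`ans = entry["z"]` → ans = 42
So ans = 42

Answer: 42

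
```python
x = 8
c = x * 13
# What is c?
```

Trace:
`x = 8` → x = 8
`c = x * 13` → c = 104
So c = 104

Answer: 104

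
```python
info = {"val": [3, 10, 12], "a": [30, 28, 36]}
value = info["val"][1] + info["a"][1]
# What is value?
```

Trace:
`info = {"val": [3, 10, 12], "a": [30, 28, 36]}` → info = {'val': [3, 10, 12], 'a': [30, 28, 36]}
`value = info["val"][1] + info["a"][1]` → value = 38
So value = 38

Answer: 38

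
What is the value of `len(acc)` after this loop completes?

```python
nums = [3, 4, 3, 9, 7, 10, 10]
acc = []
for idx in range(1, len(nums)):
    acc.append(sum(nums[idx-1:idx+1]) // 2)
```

Number of 2-element averages
`acc` takes the values: [] → [3] → [3, 3] → [3, 3, 6] → [3, 3, 6, 8] → [3, 3, 6, 8, 8] → [3, 3, 6, 8, 8, 10]
So `len(acc)` = 6

Answer: 6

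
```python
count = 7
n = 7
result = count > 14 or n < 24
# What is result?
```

Trace:
`count = 7` → count = 7
`n = 7` → n = 7
`result = count > 14 or n < 24` → result = True
So result = True

Answer: True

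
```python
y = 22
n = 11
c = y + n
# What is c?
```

Trace:
`y = 22` → y = 22
`n = 11` → n = 11
`c = y + n` → c = 33
So c = 33

Answer: 33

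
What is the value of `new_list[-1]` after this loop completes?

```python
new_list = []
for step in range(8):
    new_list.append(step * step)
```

Last element of squares 0 to 7
`new_list` takes the values: [] → [0] → [0, 1] → [0, 1, 4] → [0, 1, 4, 9] → [0, 1, 4, 9, 16] → [0, 1, 4, 9, 16, 25] → [0, 1, 4, 9, 16, 25, 36] → [0, 1, 4, 9, 16, 25, 36, 49]
So `new_list[-1]` = 49

Answer: 49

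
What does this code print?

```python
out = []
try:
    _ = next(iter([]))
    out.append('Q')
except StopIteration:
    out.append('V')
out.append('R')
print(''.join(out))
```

Execution trace: 'V' (except StopIteration) → 'R' (after the try/except). Output: VR

Answer: VR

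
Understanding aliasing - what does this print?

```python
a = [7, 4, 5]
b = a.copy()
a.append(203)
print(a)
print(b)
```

Key concept: list.copy() creates independent copy.
Step by step:
`a = [7, 4, 5]` → a = [7, 4, 5]
`b = a.copy()` → b = [7, 4, 5]
`a.append(203)` → a = [7, 4, 5, 203]
`print(a)` → prints [7, 4, 5, 203]
`print(b)` → prints [7, 4, 5]

Answer:
[7, 4, 5, 203]
[7, 4, 5]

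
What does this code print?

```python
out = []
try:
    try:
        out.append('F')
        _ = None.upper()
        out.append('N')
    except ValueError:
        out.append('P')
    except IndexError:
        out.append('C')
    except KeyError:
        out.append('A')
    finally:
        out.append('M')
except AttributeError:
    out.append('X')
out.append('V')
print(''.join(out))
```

Execution trace: 'F' (try body) → 'M' (finally) → 'X' (outer except AttributeError) → 'V' (after the try/except). Output: FMXV

Answer: FMXV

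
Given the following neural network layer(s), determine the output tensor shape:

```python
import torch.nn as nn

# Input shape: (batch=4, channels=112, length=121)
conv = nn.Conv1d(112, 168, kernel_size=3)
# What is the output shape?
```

Input: (4, 112, 121) -> Output: (4, 168, 119)

Answer: (4, 168, 119)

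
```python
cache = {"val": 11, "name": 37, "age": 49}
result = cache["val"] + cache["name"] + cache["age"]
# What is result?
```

Trace:
`cache = {"val": 11, "name": 37, "age": 49}` → cache = {'val': 11, 'name': 37, 'age': 49}
`result = cache["val"] + cache["name"] + cache["age"]` → result = 97
So result = 97

Answer: 97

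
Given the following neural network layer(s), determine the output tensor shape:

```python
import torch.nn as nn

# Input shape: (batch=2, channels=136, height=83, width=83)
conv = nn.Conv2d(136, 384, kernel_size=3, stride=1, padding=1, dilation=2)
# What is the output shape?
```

Input: (2, 136, 83, 83) -> Output: (2, 384, 81, 81)

Answer: (2, 384, 81, 81)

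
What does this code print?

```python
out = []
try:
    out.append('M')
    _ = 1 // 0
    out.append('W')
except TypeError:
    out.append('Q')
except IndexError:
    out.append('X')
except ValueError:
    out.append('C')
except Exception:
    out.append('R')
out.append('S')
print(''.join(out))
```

Execution trace: 'M' (try body) → 'R' (except Exception) → 'S' (after the try/except). Output: MRS

Answer: MRS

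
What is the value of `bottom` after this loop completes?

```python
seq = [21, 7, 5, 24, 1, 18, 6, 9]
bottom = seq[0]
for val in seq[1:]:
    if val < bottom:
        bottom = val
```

Minimum of [21, 7, 5, 24, 1, 18, 6, 9]
`bottom` takes the values: 21 → 7 → 5 → 1

Answer: 1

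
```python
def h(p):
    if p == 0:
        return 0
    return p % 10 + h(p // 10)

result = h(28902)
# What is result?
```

Sum of digits of 28902: 2 + 0 + 9 + 8 + 2 = 21

Answer: 21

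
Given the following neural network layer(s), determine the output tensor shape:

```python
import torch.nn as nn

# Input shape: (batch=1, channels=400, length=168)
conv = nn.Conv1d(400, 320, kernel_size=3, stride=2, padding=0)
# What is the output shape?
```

Input: (1, 400, 168) -> Output: (1, 320, 83)

Answer: (1, 320, 83)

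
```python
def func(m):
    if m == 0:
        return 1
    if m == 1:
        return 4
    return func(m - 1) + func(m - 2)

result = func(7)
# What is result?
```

Build up from base cases: func(0)=1, func(1)=4, func(2)=5, func(3)=9, func(4)=14, func(5)=23, func(6)=37, ..., func(7)=60

Answer: 60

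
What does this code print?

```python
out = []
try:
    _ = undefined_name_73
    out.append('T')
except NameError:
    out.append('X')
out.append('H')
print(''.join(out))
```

Execution trace: 'X' (except NameError) → 'H' (after the try/except). Output: XH

Answer: XH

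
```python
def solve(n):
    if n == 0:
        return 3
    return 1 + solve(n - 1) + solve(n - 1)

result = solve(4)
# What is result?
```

solve(n) = 1 + 2·solve(n-1), solve(0)=3. Closed form: (3+1)·2^4 - 1 = 63.

Answer: 63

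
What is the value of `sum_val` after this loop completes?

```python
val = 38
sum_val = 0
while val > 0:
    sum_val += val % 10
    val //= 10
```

Sum digits of 38
`sum_val` takes the values: 0 → 8 → 11

Answer: 11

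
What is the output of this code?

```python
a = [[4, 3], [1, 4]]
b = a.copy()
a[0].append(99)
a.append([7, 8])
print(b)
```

Key concept: shallow copy with nested lists.
Step by step:
`a = [[4, 3], [1, 4]]` → a = [[4, 3], [1, 4]]
`b = a.copy()` → b = [[4, 3], [1, 4]]
`a[0].append(99)` → a = [[4, 3, 99], [1, 4]]; b = [[4, 3, 99], [1, 4]]
`a.append([7, 8])` → a = [[4, 3, 99], [1, 4], [7, 8]]
`print(b)` → prints [[4, 3, 99], [1, 4]]

Answer: [[4, 3, 99], [1, 4]]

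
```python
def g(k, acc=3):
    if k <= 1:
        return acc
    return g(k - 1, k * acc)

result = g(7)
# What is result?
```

Accumulator trace (n, acc): (7, 3) -> (6, 21) -> (5, 126) -> (4, 630) -> (3, 2520) -> (2, 7560) -> (1, 15120) -> return 15120

Answer: 15120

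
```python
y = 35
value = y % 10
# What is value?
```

Trace:
`y = 35` → y = 35
`value = y % 10` → value = 5
So value = 5

Answer: 5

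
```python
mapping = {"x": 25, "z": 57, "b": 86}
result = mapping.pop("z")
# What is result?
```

Trace:
`mapping = {"x": 25, "z": 57, "b": 86}` → mapping = {'x': 25, 'z': 57, 'b': 86}
`result = mapping.pop("z")` → mapping = {'x': 25, 'b': 86}; result = 57
So result = 57

Answer: 57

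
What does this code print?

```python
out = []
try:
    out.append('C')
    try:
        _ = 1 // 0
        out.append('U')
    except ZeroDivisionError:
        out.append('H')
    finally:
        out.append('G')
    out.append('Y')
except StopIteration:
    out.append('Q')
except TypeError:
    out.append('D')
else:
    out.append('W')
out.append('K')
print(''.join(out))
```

Execution trace: 'C' (try body) → 'H' (inner except ZeroDivisionError) → 'G' (inner finally) → 'Y' (try body, no exception) → 'W' (else) → 'K' (after the try/except). Output: CHGYWK

Answer: CHGYWK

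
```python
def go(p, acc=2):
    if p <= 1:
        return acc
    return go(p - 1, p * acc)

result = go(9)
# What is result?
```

Accumulator trace (n, acc): (9, 2) -> (8, 18) -> (7, 144) -> (6, 1008) -> (5, 6048) -> (4, 30240) -> (3, 120960) -> (2, 362880) -> (1, 725760) -> return 725760

Answer: 725760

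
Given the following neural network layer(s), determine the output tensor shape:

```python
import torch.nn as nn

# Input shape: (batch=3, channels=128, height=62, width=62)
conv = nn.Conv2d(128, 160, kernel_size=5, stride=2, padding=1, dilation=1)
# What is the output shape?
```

Input: (3, 128, 62, 62) -> Output: (3, 160, 30, 30)

Answer: (3, 160, 30, 30)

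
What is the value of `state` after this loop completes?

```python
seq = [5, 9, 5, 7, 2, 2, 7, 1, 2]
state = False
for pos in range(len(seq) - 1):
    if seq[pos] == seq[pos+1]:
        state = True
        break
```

Check consecutive duplicates in [5, 9, 5, 7, 2, 2, 7, 1, 2]
`state` takes the values: False → True

Answer: True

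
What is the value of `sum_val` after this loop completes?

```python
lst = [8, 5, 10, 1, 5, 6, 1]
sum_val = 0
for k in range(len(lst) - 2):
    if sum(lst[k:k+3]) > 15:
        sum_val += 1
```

Count windows with sum > 15
`sum_val` takes the values: 0 → 1 → 2 → 3

Answer: 3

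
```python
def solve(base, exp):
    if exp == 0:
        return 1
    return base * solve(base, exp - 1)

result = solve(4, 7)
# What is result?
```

solve(4, 7) = 4 * 4 * 4 * 4 * 4 * 4 * 4 = 16384

Answer: 16384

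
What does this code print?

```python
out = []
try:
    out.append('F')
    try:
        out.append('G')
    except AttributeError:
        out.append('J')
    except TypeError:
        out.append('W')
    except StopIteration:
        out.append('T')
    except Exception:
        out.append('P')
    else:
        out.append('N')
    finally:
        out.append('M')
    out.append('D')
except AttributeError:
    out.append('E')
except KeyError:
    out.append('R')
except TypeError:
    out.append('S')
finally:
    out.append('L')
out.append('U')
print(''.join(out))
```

Execution trace: 'F' (try body) → 'G' (inner try body, no exception) → 'N' (inner else) → 'M' (inner finally) → 'D' (try body, no exception) → 'L' (finally) → 'U' (after the try/except). Output: FGNMDLU

Answer: FGNMDLU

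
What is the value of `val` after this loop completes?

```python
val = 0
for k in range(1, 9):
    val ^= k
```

XOR of 1 to 8
`val` takes the values: 0 → 1 → 3 → 0 → 4 → 1 → 7 → 0 → 8

Answer: 8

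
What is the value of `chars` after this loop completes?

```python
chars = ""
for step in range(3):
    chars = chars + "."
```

Repeat '.' 3 times
`chars` takes the values: "" → "." → ".." → "..."

Answer: "..."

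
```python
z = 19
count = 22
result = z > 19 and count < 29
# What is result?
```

Trace:
`z = 19` → z = 19
`count = 22` → count = 22
`result = z > 19 and count < 29` → result = False
So result = False

Answer: False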